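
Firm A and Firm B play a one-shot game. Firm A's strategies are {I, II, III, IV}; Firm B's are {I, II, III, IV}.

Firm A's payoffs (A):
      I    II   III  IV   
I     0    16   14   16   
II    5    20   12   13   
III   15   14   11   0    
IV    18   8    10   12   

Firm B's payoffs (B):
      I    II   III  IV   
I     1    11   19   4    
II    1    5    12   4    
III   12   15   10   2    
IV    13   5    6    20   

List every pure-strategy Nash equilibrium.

Check mutual best responses: a cell is a NE iff neither player can gain by unilaterally deviating.
Firm A's best responses — vs I: IV (payoff 18); vs II: II (payoff 20); vs III: I (payoff 14); vs IV: I (payoff 16).
Firm B's best responses — vs I: III (payoff 19); vs II: III (payoff 12); vs III: II (payoff 15); vs IV: IV (payoff 20).
The only mutual best response is (I, III); neither player gains by switching there.

(I, III)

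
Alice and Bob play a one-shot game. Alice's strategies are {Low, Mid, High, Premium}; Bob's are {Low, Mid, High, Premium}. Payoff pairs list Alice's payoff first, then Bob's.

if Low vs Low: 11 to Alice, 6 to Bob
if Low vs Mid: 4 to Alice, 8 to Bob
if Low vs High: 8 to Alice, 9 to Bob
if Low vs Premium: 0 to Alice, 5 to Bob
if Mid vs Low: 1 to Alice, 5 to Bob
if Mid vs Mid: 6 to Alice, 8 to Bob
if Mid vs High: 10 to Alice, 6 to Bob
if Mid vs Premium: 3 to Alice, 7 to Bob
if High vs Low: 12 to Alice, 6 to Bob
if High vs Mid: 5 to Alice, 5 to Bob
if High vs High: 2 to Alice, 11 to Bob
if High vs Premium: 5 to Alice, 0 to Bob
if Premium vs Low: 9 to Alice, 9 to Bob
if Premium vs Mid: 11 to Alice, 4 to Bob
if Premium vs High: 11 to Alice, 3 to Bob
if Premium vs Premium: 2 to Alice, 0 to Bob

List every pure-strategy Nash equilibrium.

No pure-strategy Nash equilibrium

Find each player's best response to every opponent strategy; NE are the intersections.
Alice's best responses — vs Low: High (payoff 12); vs Mid: Premium (payoff 11); vs High: Premium (payoff 11); vs Premium: High (payoff 5).
Bob's best responses — vs Low: High (payoff 9); vs Mid: Mid (payoff 8); vs High: High (payoff 11); vs Premium: Low (payoff 9).
No cell has both players best-responding. For instance, Alice's best reply to Premium is High, but against High Bob prefers High over Premium.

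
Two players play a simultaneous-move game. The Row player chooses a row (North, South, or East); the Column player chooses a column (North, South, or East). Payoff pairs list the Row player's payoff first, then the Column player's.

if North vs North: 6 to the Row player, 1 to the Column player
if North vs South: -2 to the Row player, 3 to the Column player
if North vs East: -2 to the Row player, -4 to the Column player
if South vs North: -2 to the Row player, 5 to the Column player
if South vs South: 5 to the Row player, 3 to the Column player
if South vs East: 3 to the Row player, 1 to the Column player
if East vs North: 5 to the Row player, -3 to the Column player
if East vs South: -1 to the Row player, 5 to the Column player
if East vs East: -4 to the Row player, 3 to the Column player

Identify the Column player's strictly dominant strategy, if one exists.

None

Check whether one of the Column player's strategies beats all alternatives regardless of what the opponent does.
North is not dominant: against North, South gives 3 > 1.
South is not dominant: against South, North gives 5 > 3.
East is not dominant: against North, North gives 1 > -4.
No single strategy is best against every opponent action.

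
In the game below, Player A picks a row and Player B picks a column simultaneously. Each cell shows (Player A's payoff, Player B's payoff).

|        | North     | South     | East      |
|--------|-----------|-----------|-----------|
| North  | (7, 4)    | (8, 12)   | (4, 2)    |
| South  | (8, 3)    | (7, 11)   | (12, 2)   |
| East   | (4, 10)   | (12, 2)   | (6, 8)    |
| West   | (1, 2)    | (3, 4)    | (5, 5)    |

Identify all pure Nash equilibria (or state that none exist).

None

Check mutual best responses: a cell is a NE iff neither player can gain by unilaterally deviating.
Player A's best responses — vs North: South (payoff 8); vs South: East (payoff 12); vs East: South (payoff 12).
Player B's best responses — vs North: South (payoff 12); vs South: South (payoff 11); vs East: North (payoff 10); vs West: East (payoff 5).
No cell has both players best-responding. For instance, Player A's best reply to East is South, but against South Player B prefers South over East.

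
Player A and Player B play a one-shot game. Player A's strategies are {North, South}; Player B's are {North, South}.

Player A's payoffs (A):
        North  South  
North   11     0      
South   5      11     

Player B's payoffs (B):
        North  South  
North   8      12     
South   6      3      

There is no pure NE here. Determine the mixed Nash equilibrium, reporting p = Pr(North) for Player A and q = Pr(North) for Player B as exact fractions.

Each player's mixing probability is pinned down by making the *other* player indifferent.
Player B indifferent between North and South: p·8 + (1−p)·6 = p·12 + (1−p)·3 ⟹ 6 + 2p = 3 + 9p ⟹ p = 3/7.
Player A indifferent between North and South: q·11 + (1−q)·0 = q·5 + (1−q)·11 ⟹ 0 + 11q = 11 + (-6)q ⟹ q = 11/17.

p = 3/7, q = 11/17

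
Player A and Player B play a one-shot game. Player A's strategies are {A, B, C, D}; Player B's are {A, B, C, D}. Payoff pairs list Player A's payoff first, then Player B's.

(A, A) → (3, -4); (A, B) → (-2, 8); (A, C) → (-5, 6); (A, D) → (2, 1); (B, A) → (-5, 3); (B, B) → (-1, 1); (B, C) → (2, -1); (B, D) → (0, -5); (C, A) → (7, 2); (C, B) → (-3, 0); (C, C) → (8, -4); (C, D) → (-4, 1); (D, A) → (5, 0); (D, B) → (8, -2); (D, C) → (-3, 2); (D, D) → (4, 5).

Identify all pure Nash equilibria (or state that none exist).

A profile is a Nash equilibrium when each player is best-responding to the other.
Player A's best responses — vs A: C (payoff 7); vs B: D (payoff 8); vs C: C (payoff 8); vs D: D (payoff 4).
Player B's best responses — vs A: B (payoff 8); vs B: A (payoff 3); vs C: A (payoff 2); vs D: D (payoff 5).
Mutual best responses occur at (C, A) and (D, D); at each, neither player gains by switching.

(C, A) and (D, D)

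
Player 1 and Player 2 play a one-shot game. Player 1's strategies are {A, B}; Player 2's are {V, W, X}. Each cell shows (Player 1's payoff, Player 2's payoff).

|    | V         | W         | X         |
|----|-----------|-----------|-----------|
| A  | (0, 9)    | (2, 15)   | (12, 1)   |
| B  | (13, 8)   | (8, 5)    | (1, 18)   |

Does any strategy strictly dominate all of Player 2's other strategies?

A strategy is strictly dominant if it gives Player 2 a strictly higher payoff than every other strategy, against every choice by the opponent.
V is not dominant: against A, W gives 15 > 9.
W is not dominant: against B, V gives 8 > 5.
X is not dominant: against A, V gives 9 > 1.
No single strategy is best against every opponent action.

No strictly dominant strategy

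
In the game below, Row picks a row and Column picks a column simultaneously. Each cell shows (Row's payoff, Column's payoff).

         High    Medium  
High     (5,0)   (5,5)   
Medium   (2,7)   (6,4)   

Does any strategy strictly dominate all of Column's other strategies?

A strategy is strictly dominant if it gives Column a strictly higher payoff than every other strategy, against every choice by the opponent.
High is not dominant: against High, Medium gives 5 > 0.
Medium is not dominant: against Medium, High gives 7 > 4.
No single strategy is best against every opponent action.

No strictly dominant strategy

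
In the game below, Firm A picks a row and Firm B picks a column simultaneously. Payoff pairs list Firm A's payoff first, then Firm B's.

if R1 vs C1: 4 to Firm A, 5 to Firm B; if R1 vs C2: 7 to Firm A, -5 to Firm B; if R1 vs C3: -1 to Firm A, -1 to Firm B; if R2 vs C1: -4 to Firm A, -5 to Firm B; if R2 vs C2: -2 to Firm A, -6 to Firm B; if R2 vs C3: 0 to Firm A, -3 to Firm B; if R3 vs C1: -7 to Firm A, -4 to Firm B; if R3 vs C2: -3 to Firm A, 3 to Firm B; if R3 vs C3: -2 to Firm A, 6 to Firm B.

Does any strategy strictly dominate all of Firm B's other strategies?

A strategy is strictly dominant if it gives Firm B a strictly higher payoff than every other strategy, against every choice by the opponent.
C1 is not dominant: against R2, C3 gives -3 > -5.
C2 is not dominant: against R1, C1 gives 5 > -5.
C3 is not dominant: against R1, C1 gives 5 > -1.
No single strategy is best against every opponent action.

No strictly dominant strategy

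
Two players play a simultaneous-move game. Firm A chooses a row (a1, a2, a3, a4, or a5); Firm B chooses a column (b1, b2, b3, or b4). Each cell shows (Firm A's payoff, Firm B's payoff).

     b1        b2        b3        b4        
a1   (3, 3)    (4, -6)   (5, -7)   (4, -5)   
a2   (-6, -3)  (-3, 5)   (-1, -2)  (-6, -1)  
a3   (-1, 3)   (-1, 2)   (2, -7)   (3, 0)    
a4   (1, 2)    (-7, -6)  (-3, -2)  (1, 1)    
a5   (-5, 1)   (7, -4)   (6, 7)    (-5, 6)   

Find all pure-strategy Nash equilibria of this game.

Find each player's best response to every opponent strategy; NE are the intersections.
Firm A's best responses — vs b1: a1 (payoff 3); vs b2: a5 (payoff 7); vs b3: a5 (payoff 6); vs b4: a1 (payoff 4).
Firm B's best responses — vs a1: b1 (payoff 3); vs a2: b2 (payoff 5); vs a3: b1 (payoff 3); vs a4: b1 (payoff 2); vs a5: b3 (payoff 7).
Mutual best responses occur at (a1, b1) and (a5, b3); at each, neither player gains by switching.

(a1, b1) and (a5, b3)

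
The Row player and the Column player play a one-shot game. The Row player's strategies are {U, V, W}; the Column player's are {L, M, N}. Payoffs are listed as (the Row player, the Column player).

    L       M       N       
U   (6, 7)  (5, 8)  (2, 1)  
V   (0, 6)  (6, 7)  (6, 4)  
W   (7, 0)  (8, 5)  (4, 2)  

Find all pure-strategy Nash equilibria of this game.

A profile is a Nash equilibrium when each player is best-responding to the other.
The Row player's best responses — vs L: W (payoff 7); vs M: W (payoff 8); vs N: V (payoff 6).
The Column player's best responses — vs U: M (payoff 8); vs V: M (payoff 7); vs W: M (payoff 5).
The only mutual best response is (W, M); neither player gains by switching there.

(W, M)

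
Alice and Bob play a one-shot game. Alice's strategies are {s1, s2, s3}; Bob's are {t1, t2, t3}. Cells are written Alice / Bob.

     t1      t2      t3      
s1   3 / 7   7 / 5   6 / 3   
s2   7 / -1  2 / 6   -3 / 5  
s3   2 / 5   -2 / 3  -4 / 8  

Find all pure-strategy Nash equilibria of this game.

A profile is a Nash equilibrium when each player is best-responding to the other.
Alice's best responses — vs t1: s2 (payoff 7); vs t2: s1 (payoff 7); vs t3: s1 (payoff 6).
Bob's best responses — vs s1: t1 (payoff 7); vs s2: t2 (payoff 6); vs s3: t3 (payoff 8).
No cell has both players best-responding. For instance, Alice's best reply to t1 is s2, but against s2 Bob prefers t2 over t1.

There is no pure-strategy Nash equilibrium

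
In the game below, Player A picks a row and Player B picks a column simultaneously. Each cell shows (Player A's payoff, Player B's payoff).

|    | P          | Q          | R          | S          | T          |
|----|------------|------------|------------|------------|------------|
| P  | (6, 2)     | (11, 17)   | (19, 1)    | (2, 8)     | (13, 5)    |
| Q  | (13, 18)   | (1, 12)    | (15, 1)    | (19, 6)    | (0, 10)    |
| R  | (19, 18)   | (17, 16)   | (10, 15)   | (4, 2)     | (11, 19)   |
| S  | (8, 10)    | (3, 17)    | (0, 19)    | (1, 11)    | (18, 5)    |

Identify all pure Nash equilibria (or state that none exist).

A profile is a Nash equilibrium when each player is best-responding to the other.
Player A's best responses — vs P: R (payoff 19); vs Q: R (payoff 17); vs R: P (payoff 19); vs S: Q (payoff 19); vs T: S (payoff 18).
Player B's best responses — vs P: Q (payoff 17); vs Q: P (payoff 18); vs R: T (payoff 19); vs S: R (payoff 19).
No cell has both players best-responding. For instance, Player A's best reply to S is Q, but against Q Player B prefers P over S.

None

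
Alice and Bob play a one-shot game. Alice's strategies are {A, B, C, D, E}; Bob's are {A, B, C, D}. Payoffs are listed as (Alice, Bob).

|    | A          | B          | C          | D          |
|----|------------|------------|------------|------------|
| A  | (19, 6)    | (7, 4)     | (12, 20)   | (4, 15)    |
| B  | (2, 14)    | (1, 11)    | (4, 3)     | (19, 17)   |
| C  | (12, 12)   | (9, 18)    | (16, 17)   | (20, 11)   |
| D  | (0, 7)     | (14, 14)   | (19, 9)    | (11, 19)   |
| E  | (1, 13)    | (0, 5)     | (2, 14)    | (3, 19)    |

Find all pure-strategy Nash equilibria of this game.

A profile is a Nash equilibrium when each player is best-responding to the other.
Alice's best responses — vs A: A (payoff 19); vs B: D (payoff 14); vs C: D (payoff 19); vs D: C (payoff 20).
Bob's best responses — vs A: C (payoff 20); vs B: D (payoff 17); vs C: B (payoff 18); vs D: D (payoff 19); vs E: D (payoff 19).
No cell has both players best-responding. For instance, Alice's best reply to C is D, but against D Bob prefers D over C.

There is no pure-strategy Nash equilibrium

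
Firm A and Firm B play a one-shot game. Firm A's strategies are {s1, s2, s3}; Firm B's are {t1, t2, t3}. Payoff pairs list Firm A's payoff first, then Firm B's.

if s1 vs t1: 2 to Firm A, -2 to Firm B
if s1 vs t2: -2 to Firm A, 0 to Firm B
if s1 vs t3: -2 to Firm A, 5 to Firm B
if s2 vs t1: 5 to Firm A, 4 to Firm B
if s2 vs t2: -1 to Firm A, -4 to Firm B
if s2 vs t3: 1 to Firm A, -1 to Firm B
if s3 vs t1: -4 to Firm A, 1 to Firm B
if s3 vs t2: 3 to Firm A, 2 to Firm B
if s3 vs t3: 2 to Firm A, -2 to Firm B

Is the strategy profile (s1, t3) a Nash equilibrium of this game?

Holding Firm B at t3: Firm A gets -2 from s1 but could get 2 by switching to s3. Firm A has a profitable deviation.

No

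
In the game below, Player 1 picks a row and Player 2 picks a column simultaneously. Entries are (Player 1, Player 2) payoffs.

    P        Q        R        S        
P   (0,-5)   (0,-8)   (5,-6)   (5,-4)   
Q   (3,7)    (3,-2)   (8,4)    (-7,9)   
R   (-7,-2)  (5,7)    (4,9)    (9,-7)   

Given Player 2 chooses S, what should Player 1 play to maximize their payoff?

R

With Player 2 fixed at S, Player 1's payoffs are: P → 5, Q → -7, R → 9.
The maximum is 9, achieved by R.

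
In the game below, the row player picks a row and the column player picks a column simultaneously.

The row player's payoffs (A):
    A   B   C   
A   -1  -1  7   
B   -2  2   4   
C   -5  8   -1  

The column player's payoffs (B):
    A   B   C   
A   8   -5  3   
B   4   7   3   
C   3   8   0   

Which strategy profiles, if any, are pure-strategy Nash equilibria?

(A, A) and (C, B)

Check mutual best responses: a cell is a NE iff neither player can gain by unilaterally deviating.
The row player's best responses — vs A: A (payoff -1); vs B: C (payoff 8); vs C: A (payoff 7).
The column player's best responses — vs A: A (payoff 8); vs B: B (payoff 7); vs C: B (payoff 8).
Mutual best responses occur at (A, A) and (C, B); at each, neither player gains by switching.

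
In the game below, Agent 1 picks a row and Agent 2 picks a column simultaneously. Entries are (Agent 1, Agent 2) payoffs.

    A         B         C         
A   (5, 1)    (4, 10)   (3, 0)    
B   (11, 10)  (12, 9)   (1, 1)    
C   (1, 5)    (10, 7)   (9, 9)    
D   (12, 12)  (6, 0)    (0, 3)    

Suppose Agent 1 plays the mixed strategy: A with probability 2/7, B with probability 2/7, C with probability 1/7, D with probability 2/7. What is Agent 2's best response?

A

Compute Agent 2's expected payoff from each pure strategy against the given mix.
A: (2/7)·1 + (2/7)·10 + (1/7)·5 + (2/7)·12 = 51/7
B: (2/7)·10 + (2/7)·9 + (1/7)·7 + (2/7)·0 = 45/7
C: (2/7)·0 + (2/7)·1 + (1/7)·9 + (2/7)·3 = 17/7
Highest expected payoff is 51/7, from A.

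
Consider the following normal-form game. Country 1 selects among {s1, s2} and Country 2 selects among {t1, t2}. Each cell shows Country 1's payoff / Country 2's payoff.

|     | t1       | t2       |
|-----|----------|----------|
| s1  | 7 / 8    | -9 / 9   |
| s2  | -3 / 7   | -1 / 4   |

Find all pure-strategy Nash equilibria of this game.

Check mutual best responses: a cell is a NE iff neither player can gain by unilaterally deviating.
Country 1's best responses — vs t1: s1 (payoff 7); vs t2: s2 (payoff -1).
Country 2's best responses — vs s1: t2 (payoff 9); vs s2: t1 (payoff 7).
No cell has both players best-responding. For instance, Country 1's best reply to t1 is s1, but against s1 Country 2 prefers t2 over t1.

No pure-strategy Nash equilibrium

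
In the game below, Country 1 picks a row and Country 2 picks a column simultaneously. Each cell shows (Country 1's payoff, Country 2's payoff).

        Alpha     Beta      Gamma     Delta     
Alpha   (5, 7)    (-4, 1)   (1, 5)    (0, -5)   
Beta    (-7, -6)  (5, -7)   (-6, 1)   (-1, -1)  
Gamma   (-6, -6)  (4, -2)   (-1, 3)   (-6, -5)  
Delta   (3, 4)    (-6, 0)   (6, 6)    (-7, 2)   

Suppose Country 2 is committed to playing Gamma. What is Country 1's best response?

Delta

With Country 2 fixed at Gamma, Country 1's payoffs are: Alpha → 1, Beta → -6, Gamma → -1, Delta → 6.
The maximum is 6, achieved by Delta.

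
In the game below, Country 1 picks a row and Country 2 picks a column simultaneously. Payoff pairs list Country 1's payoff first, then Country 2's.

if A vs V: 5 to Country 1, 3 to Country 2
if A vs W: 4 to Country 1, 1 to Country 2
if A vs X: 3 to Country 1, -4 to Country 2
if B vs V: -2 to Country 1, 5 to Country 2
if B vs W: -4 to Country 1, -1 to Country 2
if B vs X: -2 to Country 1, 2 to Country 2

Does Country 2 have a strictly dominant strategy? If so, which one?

Check whether one of Country 2's strategies beats all alternatives regardless of what the opponent does.
V strictly dominates: vs A: 3 > each of {1, -4}; vs B: 5 > each of {-1, 2}.

V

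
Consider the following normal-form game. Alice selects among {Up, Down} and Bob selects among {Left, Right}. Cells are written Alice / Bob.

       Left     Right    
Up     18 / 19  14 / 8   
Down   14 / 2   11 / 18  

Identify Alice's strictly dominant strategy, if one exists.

A strategy is strictly dominant if it gives Alice a strictly higher payoff than every other strategy, against every choice by the opponent.
Up strictly dominates: vs Left: 18 > 14; vs Right: 14 > 11.

Up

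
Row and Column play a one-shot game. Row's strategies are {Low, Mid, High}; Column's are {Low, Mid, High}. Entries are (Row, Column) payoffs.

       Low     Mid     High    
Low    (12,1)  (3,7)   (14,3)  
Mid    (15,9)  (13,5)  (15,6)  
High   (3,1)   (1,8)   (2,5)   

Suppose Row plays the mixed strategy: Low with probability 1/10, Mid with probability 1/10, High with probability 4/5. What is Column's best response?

Mid

Compute Column's expected payoff from each pure strategy against the given mix.
Low: (1/10)·1 + (1/10)·9 + (4/5)·1 = 9/5
Mid: (1/10)·7 + (1/10)·5 + (4/5)·8 = 38/5
High: (1/10)·3 + (1/10)·6 + (4/5)·5 = 49/10
Highest expected payoff is 38/5, from Mid.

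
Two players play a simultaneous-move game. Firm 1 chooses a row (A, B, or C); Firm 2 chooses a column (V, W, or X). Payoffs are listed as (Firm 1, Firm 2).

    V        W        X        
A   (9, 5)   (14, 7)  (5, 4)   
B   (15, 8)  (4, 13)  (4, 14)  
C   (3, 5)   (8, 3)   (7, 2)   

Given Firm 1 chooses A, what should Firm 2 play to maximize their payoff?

With Firm 1 fixed at A, Firm 2's payoffs are: V → 5, W → 7, X → 4.
The maximum is 7, achieved by W.

W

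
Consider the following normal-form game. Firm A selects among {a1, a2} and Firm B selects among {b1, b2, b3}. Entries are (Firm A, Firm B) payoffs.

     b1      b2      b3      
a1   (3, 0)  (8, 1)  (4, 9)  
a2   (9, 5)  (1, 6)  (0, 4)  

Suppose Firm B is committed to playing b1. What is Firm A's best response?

With Firm B fixed at b1, Firm A's payoffs are: a1 → 3, a2 → 9.
The maximum is 9, achieved by a2.

a2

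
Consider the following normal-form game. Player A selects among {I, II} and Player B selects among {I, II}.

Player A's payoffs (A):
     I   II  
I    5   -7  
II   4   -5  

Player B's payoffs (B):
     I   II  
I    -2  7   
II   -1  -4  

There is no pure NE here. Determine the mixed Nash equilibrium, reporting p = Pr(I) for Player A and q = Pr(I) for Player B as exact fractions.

p = 1/4, q = 2/3

Each player's mixing probability is pinned down by making the *other* player indifferent.
Player B indifferent between I and II: p·(-2) + (1−p)·(-1) = p·7 + (1−p)·(-4) ⟹ (-1) + (-1)p = (-4) + 11p ⟹ p = 1/4.
Player A indifferent between I and II: q·5 + (1−q)·(-7) = q·4 + (1−q)·(-5) ⟹ (-7) + 12q = (-5) + 9q ⟹ q = 2/3.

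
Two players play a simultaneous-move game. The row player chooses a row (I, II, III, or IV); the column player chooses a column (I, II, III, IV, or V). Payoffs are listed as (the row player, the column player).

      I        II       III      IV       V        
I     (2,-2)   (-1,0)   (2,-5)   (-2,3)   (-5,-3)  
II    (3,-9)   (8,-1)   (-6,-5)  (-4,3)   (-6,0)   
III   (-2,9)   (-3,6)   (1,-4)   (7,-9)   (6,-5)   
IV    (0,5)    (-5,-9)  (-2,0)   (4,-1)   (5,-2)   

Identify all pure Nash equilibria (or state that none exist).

A profile is a Nash equilibrium when each player is best-responding to the other.
The row player's best responses — vs I: II (payoff 3); vs II: II (payoff 8); vs III: I (payoff 2); vs IV: III (payoff 7); vs V: III (payoff 6).
The column player's best responses — vs I: IV (payoff 3); vs II: IV (payoff 3); vs III: I (payoff 9); vs IV: I (payoff 5).
No cell has both players best-responding. For instance, the row player's best reply to II is II, but against II the column player prefers IV over II.

There is no pure-strategy Nash equilibrium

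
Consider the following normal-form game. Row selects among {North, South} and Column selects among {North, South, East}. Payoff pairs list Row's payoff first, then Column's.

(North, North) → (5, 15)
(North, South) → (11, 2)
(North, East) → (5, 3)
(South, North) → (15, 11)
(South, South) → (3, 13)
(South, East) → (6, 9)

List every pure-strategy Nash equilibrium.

None

Check mutual best responses: a cell is a NE iff neither player can gain by unilaterally deviating.
Row's best responses — vs North: South (payoff 15); vs South: North (payoff 11); vs East: South (payoff 6).
Column's best responses — vs North: North (payoff 15); vs South: South (payoff 13).
No cell has both players best-responding. For instance, Row's best reply to East is South, but against South Column prefers South over East.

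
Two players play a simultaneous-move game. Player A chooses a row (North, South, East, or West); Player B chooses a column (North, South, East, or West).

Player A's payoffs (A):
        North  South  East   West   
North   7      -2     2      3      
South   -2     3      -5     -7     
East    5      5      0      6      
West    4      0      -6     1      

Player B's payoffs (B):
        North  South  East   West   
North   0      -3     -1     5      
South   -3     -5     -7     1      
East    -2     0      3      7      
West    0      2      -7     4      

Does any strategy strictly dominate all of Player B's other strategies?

West

A strategy is strictly dominant if it gives Player B a strictly higher payoff than every other strategy, against every choice by the opponent.
West strictly dominates: vs North: 5 > each of {0, -3, -1}; vs South: 1 > each of {-3, -5, -7}; vs East: 7 > each of {-2, 0, 3}; vs West: 4 > each of {0, 2, -7}.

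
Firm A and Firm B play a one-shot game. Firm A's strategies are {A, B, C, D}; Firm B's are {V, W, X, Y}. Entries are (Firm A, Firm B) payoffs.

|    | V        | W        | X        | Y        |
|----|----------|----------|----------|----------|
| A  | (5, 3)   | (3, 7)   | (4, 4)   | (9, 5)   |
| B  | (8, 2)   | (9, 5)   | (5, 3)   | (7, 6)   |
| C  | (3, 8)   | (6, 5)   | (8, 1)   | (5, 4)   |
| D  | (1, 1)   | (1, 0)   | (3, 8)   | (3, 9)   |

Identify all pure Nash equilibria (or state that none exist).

Find each player's best response to every opponent strategy; NE are the intersections.
Firm A's best responses — vs V: B (payoff 8); vs W: B (payoff 9); vs X: C (payoff 8); vs Y: A (payoff 9).
Firm B's best responses — vs A: W (payoff 7); vs B: Y (payoff 6); vs C: V (payoff 8); vs D: Y (payoff 9).
No cell has both players best-responding. For instance, Firm A's best reply to X is C, but against C Firm B prefers V over X.

No pure-strategy Nash equilibrium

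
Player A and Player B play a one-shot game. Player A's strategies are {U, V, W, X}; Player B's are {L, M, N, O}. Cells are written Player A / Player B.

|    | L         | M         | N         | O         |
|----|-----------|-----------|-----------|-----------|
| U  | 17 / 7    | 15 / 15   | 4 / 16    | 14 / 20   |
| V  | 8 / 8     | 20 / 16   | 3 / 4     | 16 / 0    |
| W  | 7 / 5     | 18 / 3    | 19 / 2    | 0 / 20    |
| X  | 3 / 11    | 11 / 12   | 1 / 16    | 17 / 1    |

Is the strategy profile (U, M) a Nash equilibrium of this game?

Holding Player B at M: Player A gets 15 from U but could get 20 by switching to V. Player A has a profitable deviation.

No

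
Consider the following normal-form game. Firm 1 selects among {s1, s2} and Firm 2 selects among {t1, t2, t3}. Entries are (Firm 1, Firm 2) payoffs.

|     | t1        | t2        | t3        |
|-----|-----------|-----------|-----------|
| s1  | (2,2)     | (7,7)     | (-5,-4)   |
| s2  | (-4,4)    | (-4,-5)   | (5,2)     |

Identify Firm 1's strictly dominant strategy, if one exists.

None

Check whether one of Firm 1's strategies beats all alternatives regardless of what the opponent does.
s1 is not dominant: against t3, s2 gives 5 > -5.
s2 is not dominant: against t1, s1 gives 2 > -4.
No single strategy is best against every opponent action.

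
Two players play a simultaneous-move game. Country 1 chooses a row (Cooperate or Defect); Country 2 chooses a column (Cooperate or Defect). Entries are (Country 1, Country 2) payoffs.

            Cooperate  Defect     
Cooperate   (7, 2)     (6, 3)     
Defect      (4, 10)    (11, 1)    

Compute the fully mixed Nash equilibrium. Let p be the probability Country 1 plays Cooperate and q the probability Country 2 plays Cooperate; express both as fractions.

Each player's mixing probability is pinned down by making the *other* player indifferent.
Country 2 indifferent between Cooperate and Defect: p·2 + (1−p)·10 = p·3 + (1−p)·1 ⟹ 10 + (-8)p = 1 + 2p ⟹ p = 9/10.
Country 1 indifferent between Cooperate and Defect: q·7 + (1−q)·6 = q·4 + (1−q)·11 ⟹ 6 + 1q = 11 + (-7)q ⟹ q = 5/8.

p = 9/10, q = 5/8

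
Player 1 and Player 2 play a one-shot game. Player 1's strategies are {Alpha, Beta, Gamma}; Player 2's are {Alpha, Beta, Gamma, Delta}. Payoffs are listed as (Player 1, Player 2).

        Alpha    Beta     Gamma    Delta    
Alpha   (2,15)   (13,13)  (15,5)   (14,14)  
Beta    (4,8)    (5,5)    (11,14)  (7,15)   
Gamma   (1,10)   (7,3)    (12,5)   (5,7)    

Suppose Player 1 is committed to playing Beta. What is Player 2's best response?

Delta

With Player 1 fixed at Beta, Player 2's payoffs are: Alpha → 8, Beta → 5, Gamma → 14, Delta → 15.
The maximum is 15, achieved by Delta.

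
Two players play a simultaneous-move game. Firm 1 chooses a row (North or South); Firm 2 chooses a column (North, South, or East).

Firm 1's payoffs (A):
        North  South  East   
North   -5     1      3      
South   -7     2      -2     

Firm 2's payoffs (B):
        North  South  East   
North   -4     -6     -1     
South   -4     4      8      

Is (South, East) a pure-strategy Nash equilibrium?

Holding Firm 2 at East: Firm 1 gets -2 from South but could get 3 by switching to North. Firm 1 has a profitable deviation.

No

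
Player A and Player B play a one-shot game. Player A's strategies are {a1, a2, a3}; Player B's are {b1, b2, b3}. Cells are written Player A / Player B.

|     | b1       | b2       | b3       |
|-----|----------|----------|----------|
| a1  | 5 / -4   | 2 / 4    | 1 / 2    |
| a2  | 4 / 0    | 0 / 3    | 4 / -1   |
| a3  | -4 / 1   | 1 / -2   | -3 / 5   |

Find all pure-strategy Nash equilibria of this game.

Find each player's best response to every opponent strategy; NE are the intersections.
Player A's best responses — vs b1: a1 (payoff 5); vs b2: a1 (payoff 2); vs b3: a2 (payoff 4).
Player B's best responses — vs a1: b2 (payoff 4); vs a2: b2 (payoff 3); vs a3: b3 (payoff 5).
The only mutual best response is (a1, b2); neither player gains by switching there.

(a1, b2)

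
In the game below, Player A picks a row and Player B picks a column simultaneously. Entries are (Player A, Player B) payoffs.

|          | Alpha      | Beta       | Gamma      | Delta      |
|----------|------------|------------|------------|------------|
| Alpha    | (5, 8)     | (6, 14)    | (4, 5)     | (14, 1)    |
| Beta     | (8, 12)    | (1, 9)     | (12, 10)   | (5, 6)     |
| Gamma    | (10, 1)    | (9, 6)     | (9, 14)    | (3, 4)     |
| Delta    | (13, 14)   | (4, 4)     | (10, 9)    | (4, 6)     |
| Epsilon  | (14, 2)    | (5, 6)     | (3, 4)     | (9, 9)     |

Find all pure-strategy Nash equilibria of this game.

There is no pure-strategy Nash equilibrium

Find each player's best response to every opponent strategy; NE are the intersections.
Player A's best responses — vs Alpha: Epsilon (payoff 14); vs Beta: Gamma (payoff 9); vs Gamma: Beta (payoff 12); vs Delta: Alpha (payoff 14).
Player B's best responses — vs Alpha: Beta (payoff 14); vs Beta: Alpha (payoff 12); vs Gamma: Gamma (payoff 14); vs Delta: Alpha (payoff 14); vs Epsilon: Delta (payoff 9).
No cell has both players best-responding. For instance, Player A's best reply to Beta is Gamma, but against Gamma Player B prefers Gamma over Beta.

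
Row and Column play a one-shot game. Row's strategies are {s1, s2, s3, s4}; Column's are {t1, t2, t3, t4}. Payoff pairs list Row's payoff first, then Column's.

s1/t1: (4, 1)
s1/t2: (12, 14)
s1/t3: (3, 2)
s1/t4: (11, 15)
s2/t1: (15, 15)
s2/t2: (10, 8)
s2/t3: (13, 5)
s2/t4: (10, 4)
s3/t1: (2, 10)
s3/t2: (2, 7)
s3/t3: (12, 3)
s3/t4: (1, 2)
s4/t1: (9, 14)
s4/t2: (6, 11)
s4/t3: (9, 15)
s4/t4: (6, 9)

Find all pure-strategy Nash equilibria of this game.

Find each player's best response to every opponent strategy; NE are the intersections.
Row's best responses — vs t1: s2 (payoff 15); vs t2: s1 (payoff 12); vs t3: s2 (payoff 13); vs t4: s1 (payoff 11).
Column's best responses — vs s1: t4 (payoff 15); vs s2: t1 (payoff 15); vs s3: t1 (payoff 10); vs s4: t3 (payoff 15).
Mutual best responses occur at (s1, t4) and (s2, t1); at each, neither player gains by switching.

(s1, t4) and (s2, t1)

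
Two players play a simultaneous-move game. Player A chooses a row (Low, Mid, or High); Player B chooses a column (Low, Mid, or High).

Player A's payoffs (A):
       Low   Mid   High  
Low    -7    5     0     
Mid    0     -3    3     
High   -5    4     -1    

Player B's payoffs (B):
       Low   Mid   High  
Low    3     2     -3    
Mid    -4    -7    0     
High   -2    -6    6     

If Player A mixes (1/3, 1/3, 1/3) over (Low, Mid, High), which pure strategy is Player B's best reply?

High

Player B's best reply maximizes expected payoff against the mix.
Low: (1/3)·3 + (1/3)·(-4) + (1/3)·(-2) = -1
Mid: (1/3)·2 + (1/3)·(-7) + (1/3)·(-6) = -11/3
High: (1/3)·(-3) + (1/3)·0 + (1/3)·6 = 1
Highest expected payoff is 1, from High.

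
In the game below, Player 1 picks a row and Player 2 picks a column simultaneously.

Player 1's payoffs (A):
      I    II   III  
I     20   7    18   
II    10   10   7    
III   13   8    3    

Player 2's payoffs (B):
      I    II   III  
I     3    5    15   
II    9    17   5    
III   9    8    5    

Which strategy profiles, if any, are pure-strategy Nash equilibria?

(I, III) and (II, II)

Find each player's best response to every opponent strategy; NE are the intersections.
Player 1's best responses — vs I: I (payoff 20); vs II: II (payoff 10); vs III: I (payoff 18).
Player 2's best responses — vs I: III (payoff 15); vs II: II (payoff 17); vs III: I (payoff 9).
Mutual best responses occur at (I, III) and (II, II); at each, neither player gains by switching.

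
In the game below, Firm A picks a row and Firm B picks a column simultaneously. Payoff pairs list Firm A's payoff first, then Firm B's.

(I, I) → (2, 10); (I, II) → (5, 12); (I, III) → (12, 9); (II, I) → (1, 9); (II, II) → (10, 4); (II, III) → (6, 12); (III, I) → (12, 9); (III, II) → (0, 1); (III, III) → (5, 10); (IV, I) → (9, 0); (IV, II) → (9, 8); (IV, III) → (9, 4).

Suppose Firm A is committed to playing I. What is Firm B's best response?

With Firm A fixed at I, Firm B's payoffs are: I → 10, II → 12, III → 9.
The maximum is 12, achieved by II.

II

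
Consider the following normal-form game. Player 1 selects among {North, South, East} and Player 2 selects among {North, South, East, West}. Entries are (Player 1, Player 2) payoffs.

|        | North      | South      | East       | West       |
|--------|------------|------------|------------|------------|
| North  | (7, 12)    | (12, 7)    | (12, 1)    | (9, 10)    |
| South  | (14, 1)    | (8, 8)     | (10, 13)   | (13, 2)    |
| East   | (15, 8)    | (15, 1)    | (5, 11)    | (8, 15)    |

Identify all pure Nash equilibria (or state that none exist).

A profile is a Nash equilibrium when each player is best-responding to the other.
Player 1's best responses — vs North: East (payoff 15); vs South: East (payoff 15); vs East: North (payoff 12); vs West: South (payoff 13).
Player 2's best responses — vs North: North (payoff 12); vs South: East (payoff 13); vs East: West (payoff 15).
No cell has both players best-responding. For instance, Player 1's best reply to West is South, but against South Player 2 prefers East over West.

No pure-strategy Nash equilibrium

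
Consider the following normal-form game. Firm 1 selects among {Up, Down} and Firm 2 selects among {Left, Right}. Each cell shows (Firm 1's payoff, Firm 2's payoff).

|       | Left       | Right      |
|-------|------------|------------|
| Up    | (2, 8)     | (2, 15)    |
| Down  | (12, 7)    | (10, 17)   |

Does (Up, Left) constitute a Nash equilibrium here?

Holding Firm 2 at Left: Firm 1 gets 2 from Up but could get 12 by switching to Down. Firm 1 has a profitable deviation.

No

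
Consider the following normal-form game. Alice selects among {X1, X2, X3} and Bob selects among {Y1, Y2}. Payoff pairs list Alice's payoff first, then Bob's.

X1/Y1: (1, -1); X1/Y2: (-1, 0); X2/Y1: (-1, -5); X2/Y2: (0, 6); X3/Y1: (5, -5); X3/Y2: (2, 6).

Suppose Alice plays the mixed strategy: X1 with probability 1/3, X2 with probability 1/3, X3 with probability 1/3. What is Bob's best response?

Bob's best reply maximizes expected payoff against the mix.
Y1: (1/3)·(-1) + (1/3)·(-5) + (1/3)·(-5) = -11/3
Y2: (1/3)·0 + (1/3)·6 + (1/3)·6 = 4
Highest expected payoff is 4, from Y2.

Y2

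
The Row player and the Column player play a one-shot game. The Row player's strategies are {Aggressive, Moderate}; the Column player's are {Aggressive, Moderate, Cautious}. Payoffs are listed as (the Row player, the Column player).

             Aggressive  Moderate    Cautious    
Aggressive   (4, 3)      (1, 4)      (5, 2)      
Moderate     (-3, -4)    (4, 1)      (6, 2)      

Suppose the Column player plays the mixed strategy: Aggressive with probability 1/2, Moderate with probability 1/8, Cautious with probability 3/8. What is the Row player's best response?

Compute the Row player's expected payoff from each pure strategy against the given mix.
Aggressive: (1/2)·4 + (1/8)·1 + (3/8)·5 = 4
Moderate: (1/2)·(-3) + (1/8)·4 + (3/8)·6 = 5/4
Highest expected payoff is 4, from Aggressive.

Aggressive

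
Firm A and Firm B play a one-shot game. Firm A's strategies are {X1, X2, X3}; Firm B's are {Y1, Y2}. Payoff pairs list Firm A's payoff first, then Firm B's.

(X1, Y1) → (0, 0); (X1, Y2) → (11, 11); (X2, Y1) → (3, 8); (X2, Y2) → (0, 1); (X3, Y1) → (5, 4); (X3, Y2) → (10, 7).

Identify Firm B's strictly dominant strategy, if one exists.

No strictly dominant strategy

Check whether one of Firm B's strategies beats all alternatives regardless of what the opponent does.
Y1 is not dominant: against X1, Y2 gives 11 > 0.
Y2 is not dominant: against X2, Y1 gives 8 > 1.
No single strategy is best against every opponent action.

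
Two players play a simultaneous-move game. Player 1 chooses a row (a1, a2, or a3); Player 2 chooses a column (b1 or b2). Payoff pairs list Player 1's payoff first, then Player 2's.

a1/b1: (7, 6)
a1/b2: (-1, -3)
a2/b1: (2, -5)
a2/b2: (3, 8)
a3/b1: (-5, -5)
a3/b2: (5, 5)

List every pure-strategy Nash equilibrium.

(a1, b1) and (a3, b2)

Find each player's best response to every opponent strategy; NE are the intersections.
Player 1's best responses — vs b1: a1 (payoff 7); vs b2: a3 (payoff 5).
Player 2's best responses — vs a1: b1 (payoff 6); vs a2: b2 (payoff 8); vs a3: b2 (payoff 5).
Mutual best responses occur at (a1, b1) and (a3, b2); at each, neither player gains by switching.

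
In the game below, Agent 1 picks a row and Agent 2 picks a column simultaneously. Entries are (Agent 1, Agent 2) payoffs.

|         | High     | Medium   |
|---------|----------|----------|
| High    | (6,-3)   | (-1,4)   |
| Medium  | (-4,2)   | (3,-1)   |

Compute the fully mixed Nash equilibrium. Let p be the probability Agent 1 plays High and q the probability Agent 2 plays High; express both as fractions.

p = 3/10, q = 2/7

In a mixed NE each player is indifferent between their pure strategies, so the opponent's mix sets the indifference.
Agent 2 indifferent between High and Medium: p·(-3) + (1−p)·2 = p·4 + (1−p)·(-1) ⟹ 2 + (-5)p = (-1) + 5p ⟹ p = 3/10.
Agent 1 indifferent between High and Medium: q·6 + (1−q)·(-1) = q·(-4) + (1−q)·3 ⟹ (-1) + 7q = 3 + (-7)q ⟹ q = 2/7.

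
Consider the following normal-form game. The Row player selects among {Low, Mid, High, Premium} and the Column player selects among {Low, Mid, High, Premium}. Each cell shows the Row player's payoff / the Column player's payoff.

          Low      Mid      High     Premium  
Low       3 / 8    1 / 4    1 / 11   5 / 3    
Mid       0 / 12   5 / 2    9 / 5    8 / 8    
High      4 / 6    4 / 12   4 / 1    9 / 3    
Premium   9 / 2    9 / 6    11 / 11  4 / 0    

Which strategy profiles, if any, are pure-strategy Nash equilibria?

A profile is a Nash equilibrium when each player is best-responding to the other.
The Row player's best responses — vs Low: Premium (payoff 9); vs Mid: Premium (payoff 9); vs High: Premium (payoff 11); vs Premium: High (payoff 9).
The Column player's best responses — vs Low: High (payoff 11); vs Mid: Low (payoff 12); vs High: Mid (payoff 12); vs Premium: High (payoff 11).
The only mutual best response is (Premium, High); neither player gains by switching there.

(Premium, High)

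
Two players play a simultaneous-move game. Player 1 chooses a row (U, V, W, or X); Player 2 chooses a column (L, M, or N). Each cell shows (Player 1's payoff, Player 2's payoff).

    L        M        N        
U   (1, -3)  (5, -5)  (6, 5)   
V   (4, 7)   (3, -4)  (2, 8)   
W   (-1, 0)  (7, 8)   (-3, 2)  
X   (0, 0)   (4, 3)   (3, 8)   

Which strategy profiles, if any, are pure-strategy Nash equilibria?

A profile is a Nash equilibrium when each player is best-responding to the other.
Player 1's best responses — vs L: V (payoff 4); vs M: W (payoff 7); vs N: U (payoff 6).
Player 2's best responses — vs U: N (payoff 5); vs V: N (payoff 8); vs W: M (payoff 8); vs X: N (payoff 8).
Mutual best responses occur at (U, N) and (W, M); at each, neither player gains by switching.

(U, N) and (W, M)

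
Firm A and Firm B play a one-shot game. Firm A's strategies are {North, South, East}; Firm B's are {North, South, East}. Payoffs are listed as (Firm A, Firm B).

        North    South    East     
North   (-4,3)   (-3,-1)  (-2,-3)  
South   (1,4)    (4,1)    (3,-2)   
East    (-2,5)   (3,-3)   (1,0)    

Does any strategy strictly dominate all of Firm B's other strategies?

North

A strategy is strictly dominant if it gives Firm B a strictly higher payoff than every other strategy, against every choice by the opponent.
North strictly dominates: vs North: 3 > each of {-1, -3}; vs South: 4 > each of {1, -2}; vs East: 5 > each of {-3, 0}.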